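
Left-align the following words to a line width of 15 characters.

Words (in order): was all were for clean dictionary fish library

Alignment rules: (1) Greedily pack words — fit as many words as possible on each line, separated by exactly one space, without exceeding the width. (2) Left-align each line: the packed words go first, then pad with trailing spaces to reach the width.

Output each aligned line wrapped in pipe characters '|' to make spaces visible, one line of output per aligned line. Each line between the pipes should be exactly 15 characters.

Answer: |was all were   |
|for clean      |
|dictionary fish|
|library        |

Derivation:
Line 1: ['was', 'all', 'were'] (min_width=12, slack=3)
Line 2: ['for', 'clean'] (min_width=9, slack=6)
Line 3: ['dictionary', 'fish'] (min_width=15, slack=0)
Line 4: ['library'] (min_width=7, slack=8)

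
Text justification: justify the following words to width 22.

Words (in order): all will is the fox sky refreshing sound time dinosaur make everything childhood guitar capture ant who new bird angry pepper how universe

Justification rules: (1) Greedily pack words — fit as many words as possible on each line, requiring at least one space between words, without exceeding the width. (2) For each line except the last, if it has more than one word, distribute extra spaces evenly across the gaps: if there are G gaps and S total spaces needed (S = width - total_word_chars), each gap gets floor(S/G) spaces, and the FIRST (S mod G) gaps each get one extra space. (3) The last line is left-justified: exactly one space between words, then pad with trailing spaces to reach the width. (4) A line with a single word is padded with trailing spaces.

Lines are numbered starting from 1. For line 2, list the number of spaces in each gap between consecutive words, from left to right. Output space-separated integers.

Line 1: ['all', 'will', 'is', 'the', 'fox'] (min_width=19, slack=3)
Line 2: ['sky', 'refreshing', 'sound'] (min_width=20, slack=2)
Line 3: ['time', 'dinosaur', 'make'] (min_width=18, slack=4)
Line 4: ['everything', 'childhood'] (min_width=20, slack=2)
Line 5: ['guitar', 'capture', 'ant', 'who'] (min_width=22, slack=0)
Line 6: ['new', 'bird', 'angry', 'pepper'] (min_width=21, slack=1)
Line 7: ['how', 'universe'] (min_width=12, slack=10)

Answer: 2 2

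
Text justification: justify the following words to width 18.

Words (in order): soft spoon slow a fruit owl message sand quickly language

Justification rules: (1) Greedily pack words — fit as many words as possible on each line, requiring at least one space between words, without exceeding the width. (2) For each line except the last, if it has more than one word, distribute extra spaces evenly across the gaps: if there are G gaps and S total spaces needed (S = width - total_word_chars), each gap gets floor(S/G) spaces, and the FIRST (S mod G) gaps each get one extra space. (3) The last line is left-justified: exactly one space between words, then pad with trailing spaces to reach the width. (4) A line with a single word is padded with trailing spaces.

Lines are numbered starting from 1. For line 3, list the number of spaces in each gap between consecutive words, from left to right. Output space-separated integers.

Line 1: ['soft', 'spoon', 'slow', 'a'] (min_width=17, slack=1)
Line 2: ['fruit', 'owl', 'message'] (min_width=17, slack=1)
Line 3: ['sand', 'quickly'] (min_width=12, slack=6)
Line 4: ['language'] (min_width=8, slack=10)

Answer: 7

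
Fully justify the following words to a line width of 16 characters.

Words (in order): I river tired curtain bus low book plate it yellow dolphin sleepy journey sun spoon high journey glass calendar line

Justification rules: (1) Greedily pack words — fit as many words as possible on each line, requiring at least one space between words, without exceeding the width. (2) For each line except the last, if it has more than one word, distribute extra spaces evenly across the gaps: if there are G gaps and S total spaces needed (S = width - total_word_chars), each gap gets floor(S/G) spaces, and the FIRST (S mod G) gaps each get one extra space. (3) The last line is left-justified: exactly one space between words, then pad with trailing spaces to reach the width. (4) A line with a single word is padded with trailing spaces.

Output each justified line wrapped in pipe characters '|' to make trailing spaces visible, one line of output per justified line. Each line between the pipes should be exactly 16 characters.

Line 1: ['I', 'river', 'tired'] (min_width=13, slack=3)
Line 2: ['curtain', 'bus', 'low'] (min_width=15, slack=1)
Line 3: ['book', 'plate', 'it'] (min_width=13, slack=3)
Line 4: ['yellow', 'dolphin'] (min_width=14, slack=2)
Line 5: ['sleepy', 'journey'] (min_width=14, slack=2)
Line 6: ['sun', 'spoon', 'high'] (min_width=14, slack=2)
Line 7: ['journey', 'glass'] (min_width=13, slack=3)
Line 8: ['calendar', 'line'] (min_width=13, slack=3)

Answer: |I   river  tired|
|curtain  bus low|
|book   plate  it|
|yellow   dolphin|
|sleepy   journey|
|sun  spoon  high|
|journey    glass|
|calendar line   |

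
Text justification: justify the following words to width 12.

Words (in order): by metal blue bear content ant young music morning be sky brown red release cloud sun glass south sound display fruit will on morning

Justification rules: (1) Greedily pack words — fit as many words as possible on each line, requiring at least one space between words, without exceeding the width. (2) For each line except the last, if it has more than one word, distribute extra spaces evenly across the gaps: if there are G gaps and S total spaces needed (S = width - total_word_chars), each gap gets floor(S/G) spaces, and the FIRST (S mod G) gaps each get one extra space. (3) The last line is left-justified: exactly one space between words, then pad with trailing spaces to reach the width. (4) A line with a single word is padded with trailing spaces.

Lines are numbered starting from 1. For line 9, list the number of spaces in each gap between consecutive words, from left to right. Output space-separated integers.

Line 1: ['by', 'metal'] (min_width=8, slack=4)
Line 2: ['blue', 'bear'] (min_width=9, slack=3)
Line 3: ['content', 'ant'] (min_width=11, slack=1)
Line 4: ['young', 'music'] (min_width=11, slack=1)
Line 5: ['morning', 'be'] (min_width=10, slack=2)
Line 6: ['sky', 'brown'] (min_width=9, slack=3)
Line 7: ['red', 'release'] (min_width=11, slack=1)
Line 8: ['cloud', 'sun'] (min_width=9, slack=3)
Line 9: ['glass', 'south'] (min_width=11, slack=1)
Line 10: ['sound'] (min_width=5, slack=7)
Line 11: ['display'] (min_width=7, slack=5)
Line 12: ['fruit', 'will'] (min_width=10, slack=2)
Line 13: ['on', 'morning'] (min_width=10, slack=2)

Answer: 2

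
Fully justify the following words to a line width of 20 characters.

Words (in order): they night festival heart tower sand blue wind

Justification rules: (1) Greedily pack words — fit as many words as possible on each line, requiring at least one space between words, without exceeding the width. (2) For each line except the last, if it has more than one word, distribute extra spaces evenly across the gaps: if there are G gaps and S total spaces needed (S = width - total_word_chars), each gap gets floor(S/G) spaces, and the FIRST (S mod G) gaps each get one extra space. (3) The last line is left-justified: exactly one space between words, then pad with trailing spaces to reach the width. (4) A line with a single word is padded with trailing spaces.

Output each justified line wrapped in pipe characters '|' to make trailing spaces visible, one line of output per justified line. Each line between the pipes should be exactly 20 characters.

Answer: |they  night festival|
|heart   tower   sand|
|blue wind           |

Derivation:
Line 1: ['they', 'night', 'festival'] (min_width=19, slack=1)
Line 2: ['heart', 'tower', 'sand'] (min_width=16, slack=4)
Line 3: ['blue', 'wind'] (min_width=9, slack=11)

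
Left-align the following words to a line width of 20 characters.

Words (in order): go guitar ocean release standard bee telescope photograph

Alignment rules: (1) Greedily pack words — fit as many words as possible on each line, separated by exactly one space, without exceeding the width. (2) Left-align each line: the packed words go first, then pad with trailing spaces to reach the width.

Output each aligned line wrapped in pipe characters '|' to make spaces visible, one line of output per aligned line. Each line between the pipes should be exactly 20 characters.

Line 1: ['go', 'guitar', 'ocean'] (min_width=15, slack=5)
Line 2: ['release', 'standard', 'bee'] (min_width=20, slack=0)
Line 3: ['telescope', 'photograph'] (min_width=20, slack=0)

Answer: |go guitar ocean     |
|release standard bee|
|telescope photograph|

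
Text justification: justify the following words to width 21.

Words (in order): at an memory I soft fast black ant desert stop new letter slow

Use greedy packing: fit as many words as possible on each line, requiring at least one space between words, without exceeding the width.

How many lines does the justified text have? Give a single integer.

Answer: 3

Derivation:
Line 1: ['at', 'an', 'memory', 'I', 'soft'] (min_width=19, slack=2)
Line 2: ['fast', 'black', 'ant', 'desert'] (min_width=21, slack=0)
Line 3: ['stop', 'new', 'letter', 'slow'] (min_width=20, slack=1)
Total lines: 3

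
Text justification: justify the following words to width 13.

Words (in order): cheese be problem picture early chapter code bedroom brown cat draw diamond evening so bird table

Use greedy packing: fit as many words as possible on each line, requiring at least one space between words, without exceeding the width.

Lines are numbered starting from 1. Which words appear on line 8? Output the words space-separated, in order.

Line 1: ['cheese', 'be'] (min_width=9, slack=4)
Line 2: ['problem'] (min_width=7, slack=6)
Line 3: ['picture', 'early'] (min_width=13, slack=0)
Line 4: ['chapter', 'code'] (min_width=12, slack=1)
Line 5: ['bedroom', 'brown'] (min_width=13, slack=0)
Line 6: ['cat', 'draw'] (min_width=8, slack=5)
Line 7: ['diamond'] (min_width=7, slack=6)
Line 8: ['evening', 'so'] (min_width=10, slack=3)
Line 9: ['bird', 'table'] (min_width=10, slack=3)

Answer: evening so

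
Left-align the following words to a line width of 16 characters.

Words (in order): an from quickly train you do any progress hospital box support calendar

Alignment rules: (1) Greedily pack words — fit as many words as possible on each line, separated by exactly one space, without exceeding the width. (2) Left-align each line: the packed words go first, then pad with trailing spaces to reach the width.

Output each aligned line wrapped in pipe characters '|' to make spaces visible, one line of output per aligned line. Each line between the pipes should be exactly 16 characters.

Answer: |an from quickly |
|train you do any|
|progress        |
|hospital box    |
|support calendar|

Derivation:
Line 1: ['an', 'from', 'quickly'] (min_width=15, slack=1)
Line 2: ['train', 'you', 'do', 'any'] (min_width=16, slack=0)
Line 3: ['progress'] (min_width=8, slack=8)
Line 4: ['hospital', 'box'] (min_width=12, slack=4)
Line 5: ['support', 'calendar'] (min_width=16, slack=0)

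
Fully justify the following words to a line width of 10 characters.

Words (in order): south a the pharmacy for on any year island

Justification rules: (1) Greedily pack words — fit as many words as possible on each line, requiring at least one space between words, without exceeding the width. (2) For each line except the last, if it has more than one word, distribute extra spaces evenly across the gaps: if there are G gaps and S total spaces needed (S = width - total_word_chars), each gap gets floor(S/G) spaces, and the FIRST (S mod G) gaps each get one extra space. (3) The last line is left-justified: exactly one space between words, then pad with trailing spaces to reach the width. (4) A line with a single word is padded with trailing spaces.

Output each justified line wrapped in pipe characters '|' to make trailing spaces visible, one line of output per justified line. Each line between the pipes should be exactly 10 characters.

Line 1: ['south', 'a'] (min_width=7, slack=3)
Line 2: ['the'] (min_width=3, slack=7)
Line 3: ['pharmacy'] (min_width=8, slack=2)
Line 4: ['for', 'on', 'any'] (min_width=10, slack=0)
Line 5: ['year'] (min_width=4, slack=6)
Line 6: ['island'] (min_width=6, slack=4)

Answer: |south    a|
|the       |
|pharmacy  |
|for on any|
|year      |
|island    |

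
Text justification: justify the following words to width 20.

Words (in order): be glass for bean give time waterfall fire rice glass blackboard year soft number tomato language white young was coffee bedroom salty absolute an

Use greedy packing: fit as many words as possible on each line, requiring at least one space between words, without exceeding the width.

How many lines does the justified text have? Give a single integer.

Answer: 8

Derivation:
Line 1: ['be', 'glass', 'for', 'bean'] (min_width=17, slack=3)
Line 2: ['give', 'time', 'waterfall'] (min_width=19, slack=1)
Line 3: ['fire', 'rice', 'glass'] (min_width=15, slack=5)
Line 4: ['blackboard', 'year', 'soft'] (min_width=20, slack=0)
Line 5: ['number', 'tomato'] (min_width=13, slack=7)
Line 6: ['language', 'white', 'young'] (min_width=20, slack=0)
Line 7: ['was', 'coffee', 'bedroom'] (min_width=18, slack=2)
Line 8: ['salty', 'absolute', 'an'] (min_width=17, slack=3)
Total lines: 8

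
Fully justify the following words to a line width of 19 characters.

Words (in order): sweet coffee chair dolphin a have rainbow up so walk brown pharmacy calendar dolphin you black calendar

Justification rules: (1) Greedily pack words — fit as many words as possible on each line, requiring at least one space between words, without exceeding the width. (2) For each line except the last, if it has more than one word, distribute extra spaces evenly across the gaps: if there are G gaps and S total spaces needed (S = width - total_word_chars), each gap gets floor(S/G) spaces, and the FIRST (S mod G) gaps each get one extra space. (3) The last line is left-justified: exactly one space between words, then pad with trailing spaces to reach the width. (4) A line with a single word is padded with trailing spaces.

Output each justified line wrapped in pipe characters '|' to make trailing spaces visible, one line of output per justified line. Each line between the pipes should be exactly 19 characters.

Line 1: ['sweet', 'coffee', 'chair'] (min_width=18, slack=1)
Line 2: ['dolphin', 'a', 'have'] (min_width=14, slack=5)
Line 3: ['rainbow', 'up', 'so', 'walk'] (min_width=18, slack=1)
Line 4: ['brown', 'pharmacy'] (min_width=14, slack=5)
Line 5: ['calendar', 'dolphin'] (min_width=16, slack=3)
Line 6: ['you', 'black', 'calendar'] (min_width=18, slack=1)

Answer: |sweet  coffee chair|
|dolphin    a   have|
|rainbow  up so walk|
|brown      pharmacy|
|calendar    dolphin|
|you black calendar |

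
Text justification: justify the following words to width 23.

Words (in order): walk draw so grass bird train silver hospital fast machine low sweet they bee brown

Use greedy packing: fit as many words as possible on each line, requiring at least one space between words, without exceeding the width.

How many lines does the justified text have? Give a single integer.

Answer: 4

Derivation:
Line 1: ['walk', 'draw', 'so', 'grass', 'bird'] (min_width=23, slack=0)
Line 2: ['train', 'silver', 'hospital'] (min_width=21, slack=2)
Line 3: ['fast', 'machine', 'low', 'sweet'] (min_width=22, slack=1)
Line 4: ['they', 'bee', 'brown'] (min_width=14, slack=9)
Total lines: 4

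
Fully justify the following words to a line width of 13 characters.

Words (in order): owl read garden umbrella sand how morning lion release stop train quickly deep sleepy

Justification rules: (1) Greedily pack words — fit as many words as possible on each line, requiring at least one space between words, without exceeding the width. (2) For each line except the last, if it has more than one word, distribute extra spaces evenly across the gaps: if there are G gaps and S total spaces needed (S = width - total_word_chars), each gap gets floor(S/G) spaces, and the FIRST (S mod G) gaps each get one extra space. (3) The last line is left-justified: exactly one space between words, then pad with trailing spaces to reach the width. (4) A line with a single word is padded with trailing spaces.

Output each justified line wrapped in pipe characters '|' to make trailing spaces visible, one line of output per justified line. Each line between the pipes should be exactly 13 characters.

Answer: |owl      read|
|garden       |
|umbrella sand|
|how   morning|
|lion  release|
|stop    train|
|quickly  deep|
|sleepy       |

Derivation:
Line 1: ['owl', 'read'] (min_width=8, slack=5)
Line 2: ['garden'] (min_width=6, slack=7)
Line 3: ['umbrella', 'sand'] (min_width=13, slack=0)
Line 4: ['how', 'morning'] (min_width=11, slack=2)
Line 5: ['lion', 'release'] (min_width=12, slack=1)
Line 6: ['stop', 'train'] (min_width=10, slack=3)
Line 7: ['quickly', 'deep'] (min_width=12, slack=1)
Line 8: ['sleepy'] (min_width=6, slack=7)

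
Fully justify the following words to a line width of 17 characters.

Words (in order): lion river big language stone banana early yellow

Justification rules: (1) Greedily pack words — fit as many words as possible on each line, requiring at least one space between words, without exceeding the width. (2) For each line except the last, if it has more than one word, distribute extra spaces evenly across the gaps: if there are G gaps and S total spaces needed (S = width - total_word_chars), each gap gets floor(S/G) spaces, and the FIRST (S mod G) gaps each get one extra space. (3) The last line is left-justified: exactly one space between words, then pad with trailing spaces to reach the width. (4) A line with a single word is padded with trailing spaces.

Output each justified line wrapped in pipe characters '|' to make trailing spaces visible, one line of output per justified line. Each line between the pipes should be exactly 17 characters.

Line 1: ['lion', 'river', 'big'] (min_width=14, slack=3)
Line 2: ['language', 'stone'] (min_width=14, slack=3)
Line 3: ['banana', 'early'] (min_width=12, slack=5)
Line 4: ['yellow'] (min_width=6, slack=11)

Answer: |lion   river  big|
|language    stone|
|banana      early|
|yellow           |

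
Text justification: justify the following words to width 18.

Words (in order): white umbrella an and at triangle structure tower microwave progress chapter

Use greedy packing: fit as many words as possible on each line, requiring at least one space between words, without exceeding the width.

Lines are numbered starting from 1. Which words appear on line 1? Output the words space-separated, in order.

Answer: white umbrella an

Derivation:
Line 1: ['white', 'umbrella', 'an'] (min_width=17, slack=1)
Line 2: ['and', 'at', 'triangle'] (min_width=15, slack=3)
Line 3: ['structure', 'tower'] (min_width=15, slack=3)
Line 4: ['microwave', 'progress'] (min_width=18, slack=0)
Line 5: ['chapter'] (min_width=7, slack=11)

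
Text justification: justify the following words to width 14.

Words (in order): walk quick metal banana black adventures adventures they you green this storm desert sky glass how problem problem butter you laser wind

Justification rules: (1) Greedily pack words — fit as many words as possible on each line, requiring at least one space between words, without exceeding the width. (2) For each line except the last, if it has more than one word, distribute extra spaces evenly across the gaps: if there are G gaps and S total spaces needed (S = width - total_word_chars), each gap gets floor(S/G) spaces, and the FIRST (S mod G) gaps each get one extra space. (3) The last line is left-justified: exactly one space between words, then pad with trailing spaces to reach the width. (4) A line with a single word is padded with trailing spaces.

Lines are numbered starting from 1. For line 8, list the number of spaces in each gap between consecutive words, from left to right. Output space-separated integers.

Answer: 5

Derivation:
Line 1: ['walk', 'quick'] (min_width=10, slack=4)
Line 2: ['metal', 'banana'] (min_width=12, slack=2)
Line 3: ['black'] (min_width=5, slack=9)
Line 4: ['adventures'] (min_width=10, slack=4)
Line 5: ['adventures'] (min_width=10, slack=4)
Line 6: ['they', 'you', 'green'] (min_width=14, slack=0)
Line 7: ['this', 'storm'] (min_width=10, slack=4)
Line 8: ['desert', 'sky'] (min_width=10, slack=4)
Line 9: ['glass', 'how'] (min_width=9, slack=5)
Line 10: ['problem'] (min_width=7, slack=7)
Line 11: ['problem', 'butter'] (min_width=14, slack=0)
Line 12: ['you', 'laser', 'wind'] (min_width=14, slack=0)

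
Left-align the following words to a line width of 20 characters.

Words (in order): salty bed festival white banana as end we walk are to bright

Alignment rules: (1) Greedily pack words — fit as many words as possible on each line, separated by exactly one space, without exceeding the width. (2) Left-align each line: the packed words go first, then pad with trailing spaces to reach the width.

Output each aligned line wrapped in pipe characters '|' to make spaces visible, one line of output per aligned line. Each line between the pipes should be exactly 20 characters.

Line 1: ['salty', 'bed', 'festival'] (min_width=18, slack=2)
Line 2: ['white', 'banana', 'as', 'end'] (min_width=19, slack=1)
Line 3: ['we', 'walk', 'are', 'to'] (min_width=14, slack=6)
Line 4: ['bright'] (min_width=6, slack=14)

Answer: |salty bed festival  |
|white banana as end |
|we walk are to      |
|bright              |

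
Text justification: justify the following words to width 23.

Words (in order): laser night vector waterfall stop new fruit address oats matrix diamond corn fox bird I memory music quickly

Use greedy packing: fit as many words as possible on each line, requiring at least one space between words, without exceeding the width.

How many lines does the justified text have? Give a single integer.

Answer: 6

Derivation:
Line 1: ['laser', 'night', 'vector'] (min_width=18, slack=5)
Line 2: ['waterfall', 'stop', 'new'] (min_width=18, slack=5)
Line 3: ['fruit', 'address', 'oats'] (min_width=18, slack=5)
Line 4: ['matrix', 'diamond', 'corn', 'fox'] (min_width=23, slack=0)
Line 5: ['bird', 'I', 'memory', 'music'] (min_width=19, slack=4)
Line 6: ['quickly'] (min_width=7, slack=16)
Total lines: 6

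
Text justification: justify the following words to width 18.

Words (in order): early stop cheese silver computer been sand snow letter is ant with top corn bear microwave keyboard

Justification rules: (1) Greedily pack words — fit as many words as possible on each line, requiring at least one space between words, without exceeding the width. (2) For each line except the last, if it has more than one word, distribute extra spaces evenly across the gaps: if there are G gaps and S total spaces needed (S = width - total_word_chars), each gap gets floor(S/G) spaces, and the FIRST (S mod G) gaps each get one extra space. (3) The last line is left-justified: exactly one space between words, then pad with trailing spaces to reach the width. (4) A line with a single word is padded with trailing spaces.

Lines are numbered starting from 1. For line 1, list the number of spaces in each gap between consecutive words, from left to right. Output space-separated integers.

Line 1: ['early', 'stop', 'cheese'] (min_width=17, slack=1)
Line 2: ['silver', 'computer'] (min_width=15, slack=3)
Line 3: ['been', 'sand', 'snow'] (min_width=14, slack=4)
Line 4: ['letter', 'is', 'ant', 'with'] (min_width=18, slack=0)
Line 5: ['top', 'corn', 'bear'] (min_width=13, slack=5)
Line 6: ['microwave', 'keyboard'] (min_width=18, slack=0)

Answer: 2 1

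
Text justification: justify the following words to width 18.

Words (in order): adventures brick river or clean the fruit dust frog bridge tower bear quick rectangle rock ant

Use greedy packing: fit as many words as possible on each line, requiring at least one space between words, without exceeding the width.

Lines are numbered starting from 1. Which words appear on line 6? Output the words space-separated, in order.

Line 1: ['adventures', 'brick'] (min_width=16, slack=2)
Line 2: ['river', 'or', 'clean', 'the'] (min_width=18, slack=0)
Line 3: ['fruit', 'dust', 'frog'] (min_width=15, slack=3)
Line 4: ['bridge', 'tower', 'bear'] (min_width=17, slack=1)
Line 5: ['quick', 'rectangle'] (min_width=15, slack=3)
Line 6: ['rock', 'ant'] (min_width=8, slack=10)

Answer: rock ant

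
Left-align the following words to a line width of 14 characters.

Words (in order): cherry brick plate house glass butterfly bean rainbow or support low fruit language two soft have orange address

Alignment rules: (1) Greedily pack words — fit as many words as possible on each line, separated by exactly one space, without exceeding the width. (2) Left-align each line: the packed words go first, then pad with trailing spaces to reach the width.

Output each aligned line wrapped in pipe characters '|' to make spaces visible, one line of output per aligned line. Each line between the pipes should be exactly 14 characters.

Answer: |cherry brick  |
|plate house   |
|glass         |
|butterfly bean|
|rainbow or    |
|support low   |
|fruit language|
|two soft have |
|orange address|

Derivation:
Line 1: ['cherry', 'brick'] (min_width=12, slack=2)
Line 2: ['plate', 'house'] (min_width=11, slack=3)
Line 3: ['glass'] (min_width=5, slack=9)
Line 4: ['butterfly', 'bean'] (min_width=14, slack=0)
Line 5: ['rainbow', 'or'] (min_width=10, slack=4)
Line 6: ['support', 'low'] (min_width=11, slack=3)
Line 7: ['fruit', 'language'] (min_width=14, slack=0)
Line 8: ['two', 'soft', 'have'] (min_width=13, slack=1)
Line 9: ['orange', 'address'] (min_width=14, slack=0)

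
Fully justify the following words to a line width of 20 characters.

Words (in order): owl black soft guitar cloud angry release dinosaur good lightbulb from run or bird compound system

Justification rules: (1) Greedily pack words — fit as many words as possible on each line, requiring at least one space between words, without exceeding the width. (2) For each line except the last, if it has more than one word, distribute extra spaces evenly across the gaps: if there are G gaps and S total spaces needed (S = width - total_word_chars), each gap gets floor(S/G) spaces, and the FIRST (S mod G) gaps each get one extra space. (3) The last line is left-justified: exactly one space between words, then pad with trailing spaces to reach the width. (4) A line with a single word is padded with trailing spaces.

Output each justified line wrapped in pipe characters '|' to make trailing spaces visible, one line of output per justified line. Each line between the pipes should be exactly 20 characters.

Answer: |owl    black    soft|
|guitar  cloud  angry|
|release     dinosaur|
|good  lightbulb from|
|run or bird compound|
|system              |

Derivation:
Line 1: ['owl', 'black', 'soft'] (min_width=14, slack=6)
Line 2: ['guitar', 'cloud', 'angry'] (min_width=18, slack=2)
Line 3: ['release', 'dinosaur'] (min_width=16, slack=4)
Line 4: ['good', 'lightbulb', 'from'] (min_width=19, slack=1)
Line 5: ['run', 'or', 'bird', 'compound'] (min_width=20, slack=0)
Line 6: ['system'] (min_width=6, slack=14)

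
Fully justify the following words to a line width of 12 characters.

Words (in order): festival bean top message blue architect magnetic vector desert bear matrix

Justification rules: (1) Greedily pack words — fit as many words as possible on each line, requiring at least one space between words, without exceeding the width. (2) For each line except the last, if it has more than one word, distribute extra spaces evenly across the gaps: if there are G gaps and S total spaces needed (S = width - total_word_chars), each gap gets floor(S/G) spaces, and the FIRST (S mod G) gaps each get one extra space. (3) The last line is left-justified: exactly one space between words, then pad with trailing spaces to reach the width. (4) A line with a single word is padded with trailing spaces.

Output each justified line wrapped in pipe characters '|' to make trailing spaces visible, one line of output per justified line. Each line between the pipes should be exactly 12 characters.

Answer: |festival    |
|bean     top|
|message blue|
|architect   |
|magnetic    |
|vector      |
|desert  bear|
|matrix      |

Derivation:
Line 1: ['festival'] (min_width=8, slack=4)
Line 2: ['bean', 'top'] (min_width=8, slack=4)
Line 3: ['message', 'blue'] (min_width=12, slack=0)
Line 4: ['architect'] (min_width=9, slack=3)
Line 5: ['magnetic'] (min_width=8, slack=4)
Line 6: ['vector'] (min_width=6, slack=6)
Line 7: ['desert', 'bear'] (min_width=11, slack=1)
Line 8: ['matrix'] (min_width=6, slack=6)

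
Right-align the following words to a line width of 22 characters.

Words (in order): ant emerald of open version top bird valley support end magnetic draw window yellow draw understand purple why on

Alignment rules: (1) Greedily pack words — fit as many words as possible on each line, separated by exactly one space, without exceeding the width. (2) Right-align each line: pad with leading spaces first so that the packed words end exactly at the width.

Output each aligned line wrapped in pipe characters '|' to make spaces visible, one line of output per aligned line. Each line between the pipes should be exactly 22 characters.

Line 1: ['ant', 'emerald', 'of', 'open'] (min_width=19, slack=3)
Line 2: ['version', 'top', 'bird'] (min_width=16, slack=6)
Line 3: ['valley', 'support', 'end'] (min_width=18, slack=4)
Line 4: ['magnetic', 'draw', 'window'] (min_width=20, slack=2)
Line 5: ['yellow', 'draw', 'understand'] (min_width=22, slack=0)
Line 6: ['purple', 'why', 'on'] (min_width=13, slack=9)

Answer: |   ant emerald of open|
|      version top bird|
|    valley support end|
|  magnetic draw window|
|yellow draw understand|
|         purple why on|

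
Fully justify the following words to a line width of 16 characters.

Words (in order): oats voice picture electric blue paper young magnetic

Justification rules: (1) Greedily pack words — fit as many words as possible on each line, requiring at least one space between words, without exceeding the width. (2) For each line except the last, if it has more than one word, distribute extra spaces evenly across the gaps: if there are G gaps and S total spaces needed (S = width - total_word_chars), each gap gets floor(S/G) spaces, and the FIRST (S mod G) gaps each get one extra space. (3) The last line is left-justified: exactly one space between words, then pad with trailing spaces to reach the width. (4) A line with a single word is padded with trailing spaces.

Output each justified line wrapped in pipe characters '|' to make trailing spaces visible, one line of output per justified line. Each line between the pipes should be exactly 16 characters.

Answer: |oats       voice|
|picture electric|
|blue paper young|
|magnetic        |

Derivation:
Line 1: ['oats', 'voice'] (min_width=10, slack=6)
Line 2: ['picture', 'electric'] (min_width=16, slack=0)
Line 3: ['blue', 'paper', 'young'] (min_width=16, slack=0)
Line 4: ['magnetic'] (min_width=8, slack=8)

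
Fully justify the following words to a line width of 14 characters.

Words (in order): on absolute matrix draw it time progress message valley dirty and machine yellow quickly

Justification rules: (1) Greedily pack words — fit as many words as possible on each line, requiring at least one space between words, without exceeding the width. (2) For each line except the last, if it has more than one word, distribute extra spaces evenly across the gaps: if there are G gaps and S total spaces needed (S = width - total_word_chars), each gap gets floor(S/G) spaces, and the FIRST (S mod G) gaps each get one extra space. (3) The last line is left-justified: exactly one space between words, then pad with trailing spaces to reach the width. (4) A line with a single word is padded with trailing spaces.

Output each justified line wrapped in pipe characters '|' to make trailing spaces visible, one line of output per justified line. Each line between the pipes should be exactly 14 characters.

Answer: |on    absolute|
|matrix draw it|
|time  progress|
|message valley|
|dirty      and|
|machine yellow|
|quickly       |

Derivation:
Line 1: ['on', 'absolute'] (min_width=11, slack=3)
Line 2: ['matrix', 'draw', 'it'] (min_width=14, slack=0)
Line 3: ['time', 'progress'] (min_width=13, slack=1)
Line 4: ['message', 'valley'] (min_width=14, slack=0)
Line 5: ['dirty', 'and'] (min_width=9, slack=5)
Line 6: ['machine', 'yellow'] (min_width=14, slack=0)
Line 7: ['quickly'] (min_width=7, slack=7)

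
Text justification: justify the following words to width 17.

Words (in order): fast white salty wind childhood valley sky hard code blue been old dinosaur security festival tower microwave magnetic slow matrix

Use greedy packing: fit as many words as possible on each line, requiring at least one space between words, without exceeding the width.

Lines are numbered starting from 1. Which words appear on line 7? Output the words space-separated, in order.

Answer: tower microwave

Derivation:
Line 1: ['fast', 'white', 'salty'] (min_width=16, slack=1)
Line 2: ['wind', 'childhood'] (min_width=14, slack=3)
Line 3: ['valley', 'sky', 'hard'] (min_width=15, slack=2)
Line 4: ['code', 'blue', 'been'] (min_width=14, slack=3)
Line 5: ['old', 'dinosaur'] (min_width=12, slack=5)
Line 6: ['security', 'festival'] (min_width=17, slack=0)
Line 7: ['tower', 'microwave'] (min_width=15, slack=2)
Line 8: ['magnetic', 'slow'] (min_width=13, slack=4)
Line 9: ['matrix'] (min_width=6, slack=11)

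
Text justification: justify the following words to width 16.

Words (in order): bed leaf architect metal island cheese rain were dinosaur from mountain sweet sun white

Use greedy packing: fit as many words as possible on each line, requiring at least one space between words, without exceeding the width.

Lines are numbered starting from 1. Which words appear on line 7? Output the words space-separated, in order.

Line 1: ['bed', 'leaf'] (min_width=8, slack=8)
Line 2: ['architect', 'metal'] (min_width=15, slack=1)
Line 3: ['island', 'cheese'] (min_width=13, slack=3)
Line 4: ['rain', 'were'] (min_width=9, slack=7)
Line 5: ['dinosaur', 'from'] (min_width=13, slack=3)
Line 6: ['mountain', 'sweet'] (min_width=14, slack=2)
Line 7: ['sun', 'white'] (min_width=9, slack=7)

Answer: sun white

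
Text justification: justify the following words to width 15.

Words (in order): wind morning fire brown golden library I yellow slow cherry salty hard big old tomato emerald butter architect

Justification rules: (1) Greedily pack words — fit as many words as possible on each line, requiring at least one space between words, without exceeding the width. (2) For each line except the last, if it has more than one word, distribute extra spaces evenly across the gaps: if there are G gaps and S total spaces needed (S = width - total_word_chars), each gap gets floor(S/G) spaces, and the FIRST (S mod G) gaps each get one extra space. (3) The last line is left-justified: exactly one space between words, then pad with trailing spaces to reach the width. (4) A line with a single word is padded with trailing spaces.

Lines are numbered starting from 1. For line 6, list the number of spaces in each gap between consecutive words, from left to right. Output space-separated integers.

Answer: 3 2

Derivation:
Line 1: ['wind', 'morning'] (min_width=12, slack=3)
Line 2: ['fire', 'brown'] (min_width=10, slack=5)
Line 3: ['golden', 'library'] (min_width=14, slack=1)
Line 4: ['I', 'yellow', 'slow'] (min_width=13, slack=2)
Line 5: ['cherry', 'salty'] (min_width=12, slack=3)
Line 6: ['hard', 'big', 'old'] (min_width=12, slack=3)
Line 7: ['tomato', 'emerald'] (min_width=14, slack=1)
Line 8: ['butter'] (min_width=6, slack=9)
Line 9: ['architect'] (min_width=9, slack=6)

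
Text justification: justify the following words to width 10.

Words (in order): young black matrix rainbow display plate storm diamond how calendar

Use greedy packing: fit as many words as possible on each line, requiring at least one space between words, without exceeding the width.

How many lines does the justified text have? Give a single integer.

Line 1: ['young'] (min_width=5, slack=5)
Line 2: ['black'] (min_width=5, slack=5)
Line 3: ['matrix'] (min_width=6, slack=4)
Line 4: ['rainbow'] (min_width=7, slack=3)
Line 5: ['display'] (min_width=7, slack=3)
Line 6: ['plate'] (min_width=5, slack=5)
Line 7: ['storm'] (min_width=5, slack=5)
Line 8: ['diamond'] (min_width=7, slack=3)
Line 9: ['how'] (min_width=3, slack=7)
Line 10: ['calendar'] (min_width=8, slack=2)
Total lines: 10

Answer: 10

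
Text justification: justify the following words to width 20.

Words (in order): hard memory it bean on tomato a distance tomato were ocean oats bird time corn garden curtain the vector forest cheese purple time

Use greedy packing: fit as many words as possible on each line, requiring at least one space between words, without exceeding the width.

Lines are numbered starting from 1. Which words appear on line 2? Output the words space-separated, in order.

Answer: on tomato a distance

Derivation:
Line 1: ['hard', 'memory', 'it', 'bean'] (min_width=19, slack=1)
Line 2: ['on', 'tomato', 'a', 'distance'] (min_width=20, slack=0)
Line 3: ['tomato', 'were', 'ocean'] (min_width=17, slack=3)
Line 4: ['oats', 'bird', 'time', 'corn'] (min_width=19, slack=1)
Line 5: ['garden', 'curtain', 'the'] (min_width=18, slack=2)
Line 6: ['vector', 'forest', 'cheese'] (min_width=20, slack=0)
Line 7: ['purple', 'time'] (min_width=11, slack=9)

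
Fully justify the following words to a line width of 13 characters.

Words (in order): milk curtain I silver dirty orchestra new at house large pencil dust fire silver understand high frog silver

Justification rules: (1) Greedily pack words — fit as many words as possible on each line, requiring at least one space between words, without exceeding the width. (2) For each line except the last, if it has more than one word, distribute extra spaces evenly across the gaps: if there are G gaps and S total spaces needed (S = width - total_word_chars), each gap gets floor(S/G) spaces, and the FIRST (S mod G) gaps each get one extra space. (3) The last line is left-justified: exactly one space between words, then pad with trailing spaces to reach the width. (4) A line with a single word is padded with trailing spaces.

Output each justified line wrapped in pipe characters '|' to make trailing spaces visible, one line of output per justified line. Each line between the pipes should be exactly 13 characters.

Answer: |milk  curtain|
|I      silver|
|dirty        |
|orchestra new|
|at      house|
|large  pencil|
|dust     fire|
|silver       |
|understand   |
|high     frog|
|silver       |

Derivation:
Line 1: ['milk', 'curtain'] (min_width=12, slack=1)
Line 2: ['I', 'silver'] (min_width=8, slack=5)
Line 3: ['dirty'] (min_width=5, slack=8)
Line 4: ['orchestra', 'new'] (min_width=13, slack=0)
Line 5: ['at', 'house'] (min_width=8, slack=5)
Line 6: ['large', 'pencil'] (min_width=12, slack=1)
Line 7: ['dust', 'fire'] (min_width=9, slack=4)
Line 8: ['silver'] (min_width=6, slack=7)
Line 9: ['understand'] (min_width=10, slack=3)
Line 10: ['high', 'frog'] (min_width=9, slack=4)
Line 11: ['silver'] (min_width=6, slack=7)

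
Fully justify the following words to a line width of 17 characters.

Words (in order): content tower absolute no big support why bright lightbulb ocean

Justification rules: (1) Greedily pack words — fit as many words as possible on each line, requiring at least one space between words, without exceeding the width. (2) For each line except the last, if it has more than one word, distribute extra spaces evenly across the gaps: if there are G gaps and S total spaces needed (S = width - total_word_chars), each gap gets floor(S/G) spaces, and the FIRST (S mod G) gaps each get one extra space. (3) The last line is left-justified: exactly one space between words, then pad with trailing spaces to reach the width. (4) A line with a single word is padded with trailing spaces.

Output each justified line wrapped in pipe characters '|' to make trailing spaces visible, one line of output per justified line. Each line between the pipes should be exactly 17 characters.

Answer: |content     tower|
|absolute  no  big|
|support       why|
|bright  lightbulb|
|ocean            |

Derivation:
Line 1: ['content', 'tower'] (min_width=13, slack=4)
Line 2: ['absolute', 'no', 'big'] (min_width=15, slack=2)
Line 3: ['support', 'why'] (min_width=11, slack=6)
Line 4: ['bright', 'lightbulb'] (min_width=16, slack=1)
Line 5: ['ocean'] (min_width=5, slack=12)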